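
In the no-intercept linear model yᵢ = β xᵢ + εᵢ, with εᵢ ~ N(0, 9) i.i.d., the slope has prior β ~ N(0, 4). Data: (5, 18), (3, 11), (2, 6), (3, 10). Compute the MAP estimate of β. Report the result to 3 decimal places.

β̂_MAP = 3.350

log p(β | y) = −Σ(yᵢ − βxᵢ)²/(2·9) − β²/(2·4) + const.
Setting the derivative to zero: Σxᵢ(yᵢ − βxᵢ)/9 − β/4 = 0, so β = Σxᵢyᵢ / (Σxᵢ² + σ²/τ²).
Σxᵢyᵢ = 5·18 + 3·11 + 2·6 + 3·10 = 165; Σxᵢ² = 47; σ²/τ² = 2.25.
β̂_MAP = 165 / (47 + 2.25) = 165/49.25 ≈ 3.350.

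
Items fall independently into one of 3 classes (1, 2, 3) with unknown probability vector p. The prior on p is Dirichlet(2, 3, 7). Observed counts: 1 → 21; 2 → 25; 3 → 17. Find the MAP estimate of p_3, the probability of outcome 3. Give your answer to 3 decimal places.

The posterior is Dirichlet(αᵢ + nᵢ) = Dirichlet(23, 28, 24).
For a Dirichlet(a₁,…,a_K) with all aᵢ > 1, the mode has j-th component (aⱼ − 1)/(Σaᵢ − K).
Here Σaᵢ = 75 and K = 3, so p_3 = (24 − 1)/(75 − 3) = 23/72 ≈ 0.319.

MAP estimate: 0.319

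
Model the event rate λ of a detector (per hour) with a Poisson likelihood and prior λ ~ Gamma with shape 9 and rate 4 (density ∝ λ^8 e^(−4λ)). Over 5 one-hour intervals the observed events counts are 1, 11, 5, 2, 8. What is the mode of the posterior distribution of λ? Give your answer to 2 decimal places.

Σxᵢ = 1+11+5+2+8 = 27, with n = 5.
Posterior ∝ λ^8e^(−4λ) · λ^27e^(−5λ) = λ^35e^(−9λ), i.e. Gamma(shape=36, rate=9).
The mode of a Gamma(a, b) with a ≥ 1 (shape–rate) is (a−1)/b = 35/9 ≈ 3.89.

λ̂_MAP = 3.89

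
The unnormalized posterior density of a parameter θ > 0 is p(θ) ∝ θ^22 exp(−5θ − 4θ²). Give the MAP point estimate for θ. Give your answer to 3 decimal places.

θ̂_MAP = 1.375

ℓ'(θ) = 22/θ − 5 − 8θ. Setting this to zero and multiplying by θ: 8θ² + 5θ − 22 = 0.
θ = (−5 + √(5² + 4·8·22)) / (2·8) = (−5 + √729) / 16 = (−5 + 27)/16 = 11/8.
ℓ''(θ) = −22/θ² − 8 < 0, confirming a maximum.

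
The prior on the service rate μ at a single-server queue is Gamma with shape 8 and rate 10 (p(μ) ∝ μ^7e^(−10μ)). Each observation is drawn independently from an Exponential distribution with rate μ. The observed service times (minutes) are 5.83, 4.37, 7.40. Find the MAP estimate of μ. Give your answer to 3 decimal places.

The Exponential(rate=μ) likelihood is ∝ μ^n e^(−μΣtᵢ). Here n = 3 and Σtᵢ = 5.83 + 4.37 + 7.40 = 17.60.
Posterior ∝ μ^7e^(−10μ) · μ^3e^(−17.60μ) = μ^10e^(−27.60μ), i.e. Gamma(11, 27.60).
Mode = (a−1)/b = 10/27.60 ≈ 0.362.

μ̂_MAP = 0.362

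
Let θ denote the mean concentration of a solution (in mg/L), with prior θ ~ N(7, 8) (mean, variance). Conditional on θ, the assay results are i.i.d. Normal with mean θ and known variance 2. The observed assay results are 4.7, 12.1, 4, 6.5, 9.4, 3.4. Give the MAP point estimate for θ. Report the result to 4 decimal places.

n = 6; x̄ = (4.7 + 12.1 + 4 + 6.5 + 9.4 + 3.4)/6 = 40.1/6 = 401/60 ≈ 6.6833.
For a Normal prior and Normal likelihood with known variance, the posterior is Normal; its mode equals its mean, the precision-weighted average.
Prior precision 1/σ₀² = 1/8 = 0.125; data precision n/σ² = 6/2 = 3.
θ̂ = (0.125·7 + 3·(401/60)) / (0.125 + 3) = 20.925/3.125 = 6.6960.

θ̂_MAP = 6.6960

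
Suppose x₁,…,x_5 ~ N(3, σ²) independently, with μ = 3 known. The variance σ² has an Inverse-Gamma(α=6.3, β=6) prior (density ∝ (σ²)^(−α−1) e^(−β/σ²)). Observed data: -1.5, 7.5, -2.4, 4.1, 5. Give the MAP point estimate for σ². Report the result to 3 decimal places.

σ̂²_MAP = 4.432

Sum of squared deviations about the known mean: SS = (-1.5−3)² + (7.5−3)² + (-2.4−3)² + (4.1−3)² + (5−3)² = 74.87.
The Normal likelihood contributes (σ²)^(−n/2) exp(−SS/(2σ²)), so the posterior is Inverse-Gamma(α + n/2, β + SS/2) = Inverse-Gamma(8.8, 43.435).
The mode of Inverse-Gamma(a, b) is b/(a+1) = 43.435/9.8 ≈ 4.432.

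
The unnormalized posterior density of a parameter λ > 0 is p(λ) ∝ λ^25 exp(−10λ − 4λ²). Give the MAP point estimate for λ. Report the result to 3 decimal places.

ℓ'(λ) = 25/λ − 10 − 8λ. Setting this to zero and multiplying by λ: 8λ² + 10λ − 25 = 0.
λ = (−10 + √(10² + 4·8·25)) / (2·8) = (−10 + √900) / 16 = (−10 + 30)/16 = 5/4.
ℓ''(λ) = −25/λ² − 8 < 0, confirming a maximum.

λ̂_MAP = 1.250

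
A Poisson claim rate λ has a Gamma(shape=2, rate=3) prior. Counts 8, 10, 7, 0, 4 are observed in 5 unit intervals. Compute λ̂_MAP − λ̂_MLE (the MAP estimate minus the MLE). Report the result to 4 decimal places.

Σxᵢ = 29. Posterior is Gamma(31, 8); MAP = (31−1)/8 = 30/8 ≈ 3.75000.
MLE = x̄ = 29/5 ≈ 5.80000.
Difference = 30/8 − 29/5 = -41/20 ≈ -2.0500.

MAP − MLE = -2.0500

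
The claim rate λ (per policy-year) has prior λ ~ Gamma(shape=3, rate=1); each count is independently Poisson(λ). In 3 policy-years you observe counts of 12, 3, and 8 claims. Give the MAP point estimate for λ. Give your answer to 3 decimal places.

λ̂_MAP = 6.250

Σxᵢ = 12+3+8 = 23, with n = 3.
Posterior ∝ λ^2e^(−1λ) · λ^23e^(−3λ) = λ^25e^(−4λ), i.e. Gamma(shape=26, rate=4).
The mode of a Gamma(a, b) with a ≥ 1 (shape–rate) is (a−1)/b = 25/4 ≈ 6.250.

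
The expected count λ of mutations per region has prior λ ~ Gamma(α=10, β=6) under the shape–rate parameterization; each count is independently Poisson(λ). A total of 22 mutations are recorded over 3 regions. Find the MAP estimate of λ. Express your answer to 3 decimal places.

λ̂_MAP = 3.444

Σxᵢ = 22, n = 3.
Posterior ∝ λ^9e^(−6λ) · λ^22e^(−3λ) = λ^31e^(−9λ), i.e. Gamma(shape=32, rate=9).
The mode of a Gamma(a, b) with a ≥ 1 (shape–rate) is (a−1)/b = 31/9 ≈ 3.444.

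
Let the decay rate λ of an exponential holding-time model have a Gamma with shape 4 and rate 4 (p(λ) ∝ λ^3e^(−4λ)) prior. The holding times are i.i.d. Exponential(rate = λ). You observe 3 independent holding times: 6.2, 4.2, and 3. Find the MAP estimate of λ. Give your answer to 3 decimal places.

λ̂_MAP = 0.345

The Exponential(rate=λ) likelihood is ∝ λ^n e^(−λΣtᵢ). Here n = 3 and Σtᵢ = 6.2 + 4.2 + 3 = 13.4.
Posterior ∝ λ^3e^(−4λ) · λ^3e^(−13.4λ) = λ^6e^(−17.4λ), i.e. Gamma(7, 17.4).
Mode = (a−1)/b = 6/17.4 ≈ 0.345.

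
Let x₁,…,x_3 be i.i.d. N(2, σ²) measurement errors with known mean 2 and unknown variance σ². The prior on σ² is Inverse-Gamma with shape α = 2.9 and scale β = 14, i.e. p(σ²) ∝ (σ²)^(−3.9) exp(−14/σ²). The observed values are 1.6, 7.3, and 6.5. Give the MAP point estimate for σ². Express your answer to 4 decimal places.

σ̂²_MAP = 7.0833

Sum of squared deviations about the known mean: SS = (1.6−2)² + (7.3−2)² + (6.5−2)² = 48.5.
The Normal likelihood contributes (σ²)^(−n/2) exp(−SS/(2σ²)), so the posterior is Inverse-Gamma(α + n/2, β + SS/2) = Inverse-Gamma(4.4, 38.25).
The mode of Inverse-Gamma(a, b) is b/(a+1) = 38.25/5.4 ≈ 7.0833.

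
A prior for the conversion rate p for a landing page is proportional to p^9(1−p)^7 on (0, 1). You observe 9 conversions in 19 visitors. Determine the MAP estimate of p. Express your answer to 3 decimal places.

The prior density ∝ p^9(1−p)^7 is the kernel of Beta(10, 8).
Data: 9 successes in 19 trials. The binomial likelihood contributes p^9(1−p)^10, so the posterior is Beta(10+9, 8+10) = Beta(19, 18).
For Beta(a, b) with a, b > 1 the mode is (a−1)/(a+b−2) = 18/35 ≈ 0.514.

p̂_MAP = 0.514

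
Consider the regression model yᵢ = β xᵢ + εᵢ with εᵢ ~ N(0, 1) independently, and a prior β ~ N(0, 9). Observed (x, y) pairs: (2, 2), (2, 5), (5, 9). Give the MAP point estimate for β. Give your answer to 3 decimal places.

log p(β | y) = −Σ(yᵢ − βxᵢ)²/(2·1) − β²/(2·9) + const.
Setting the derivative to zero: Σxᵢ(yᵢ − βxᵢ)/1 − β/9 = 0, so β = Σxᵢyᵢ / (Σxᵢ² + σ²/τ²).
Σxᵢyᵢ = 2·2 + 2·5 + 5·9 = 59; Σxᵢ² = 33; σ²/τ² = 1/9.
β̂_MAP = 59 / (33 + 1/9) = 59/(298/9) = 531/298 ≈ 1.782.

β̂_MAP = 1.782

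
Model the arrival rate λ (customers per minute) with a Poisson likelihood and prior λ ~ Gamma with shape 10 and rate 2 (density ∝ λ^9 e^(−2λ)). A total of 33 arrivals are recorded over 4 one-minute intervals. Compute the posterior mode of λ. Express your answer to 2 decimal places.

Σxᵢ = 33, n = 4.
Posterior ∝ λ^9e^(−2λ) · λ^33e^(−4λ) = λ^42e^(−6λ), i.e. Gamma(shape=43, rate=6).
The mode of a Gamma(a, b) with a ≥ 1 (shape–rate) is (a−1)/b = 42/6 ≈ 7.00.

λ̂_MAP = 7.00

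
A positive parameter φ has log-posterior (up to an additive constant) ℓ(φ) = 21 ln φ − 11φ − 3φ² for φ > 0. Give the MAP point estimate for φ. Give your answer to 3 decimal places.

φ̂_MAP = 1.167

ℓ'(φ) = 21/φ − 11 − 6φ. Setting this to zero and multiplying by φ: 6φ² + 11φ − 21 = 0.
φ = (−11 + √(11² + 4·6·21)) / (2·6) = (−11 + √625) / 12 = (−11 + 25)/12 = 7/6.
ℓ''(φ) = −21/φ² − 6 < 0, confirming a maximum.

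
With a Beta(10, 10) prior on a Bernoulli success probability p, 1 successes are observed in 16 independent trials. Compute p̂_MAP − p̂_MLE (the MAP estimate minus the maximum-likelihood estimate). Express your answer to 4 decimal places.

MAP − MLE = 0.2316

Posterior is Beta(11, 25); MAP = (11−1)/(36−2) = 10/34 ≈ 0.29412.
MLE ignores the prior: p̂_MLE = k/n = 1/16 ≈ 0.06250.
Difference = 10/34 − 1/16 = 63/272 ≈ 0.2316.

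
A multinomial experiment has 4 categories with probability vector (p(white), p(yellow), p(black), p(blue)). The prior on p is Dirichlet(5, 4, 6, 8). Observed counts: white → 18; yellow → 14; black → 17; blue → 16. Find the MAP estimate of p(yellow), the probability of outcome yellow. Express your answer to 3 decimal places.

The posterior is Dirichlet(αᵢ + nᵢ) = Dirichlet(23, 18, 23, 24).
For a Dirichlet(a₁,…,a_K) with all aᵢ > 1, the mode has j-th component (aⱼ − 1)/(Σaᵢ − K).
Here Σaᵢ = 88 and K = 4, so p(yellow) = (18 − 1)/(88 − 4) = 17/84 ≈ 0.202.

MAP estimate of p(yellow) = 0.202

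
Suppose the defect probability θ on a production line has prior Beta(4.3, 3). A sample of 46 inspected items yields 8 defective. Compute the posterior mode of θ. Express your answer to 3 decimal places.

θ̂_MAP = 0.220

Prior: Beta(4.3, 3).
Data: 8 successes in 46 trials. The binomial likelihood contributes θ^8(1−θ)^38, so the posterior is Beta(4.3+8, 3+38) = Beta(12.3, 41).
For Beta(a, b) with a, b > 1 the mode is (a−1)/(a+b−2) = 11.3/51.3 ≈ 0.220.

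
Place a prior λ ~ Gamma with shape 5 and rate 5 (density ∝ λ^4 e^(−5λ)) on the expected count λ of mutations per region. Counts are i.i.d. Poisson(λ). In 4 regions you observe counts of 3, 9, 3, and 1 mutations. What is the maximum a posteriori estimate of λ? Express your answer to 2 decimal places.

Σxᵢ = 3+9+3+1 = 16, with n = 4.
Posterior ∝ λ^4e^(−5λ) · λ^16e^(−4λ) = λ^20e^(−9λ), i.e. Gamma(shape=21, rate=9).
The mode of a Gamma(a, b) with a ≥ 1 (shape–rate) is (a−1)/b = 20/9 ≈ 2.22.

λ̂_MAP = 2.22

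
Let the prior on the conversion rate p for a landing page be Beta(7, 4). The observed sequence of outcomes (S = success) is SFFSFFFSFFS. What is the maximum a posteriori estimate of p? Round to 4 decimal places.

p̂_MAP = 0.5000

Prior: Beta(7, 4).
Data: 4 successes in 11 trials (from the sequence). The binomial likelihood contributes p^4(1−p)^7, so the posterior is Beta(7+4, 4+7) = Beta(11, 11).
For Beta(a, b) with a, b > 1 the mode is (a−1)/(a+b−2) = 10/20 ≈ 0.5000.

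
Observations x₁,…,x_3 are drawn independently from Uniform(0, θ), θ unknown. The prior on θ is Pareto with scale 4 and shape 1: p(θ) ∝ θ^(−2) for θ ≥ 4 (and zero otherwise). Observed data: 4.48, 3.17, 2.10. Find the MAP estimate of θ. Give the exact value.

The Uniform(0, θ) likelihood is θ^(−n) for θ ≥ max(xᵢ), zero otherwise. Here max(xᵢ) = 4.48.
Posterior ∝ θ^(−2) · θ^(−3) = θ^(−5) on θ ≥ max(4, 4.48) = 4.48.
This density is strictly decreasing in θ, so the posterior mode lies at the lower boundary of the support.

θ̂_MAP = 4.48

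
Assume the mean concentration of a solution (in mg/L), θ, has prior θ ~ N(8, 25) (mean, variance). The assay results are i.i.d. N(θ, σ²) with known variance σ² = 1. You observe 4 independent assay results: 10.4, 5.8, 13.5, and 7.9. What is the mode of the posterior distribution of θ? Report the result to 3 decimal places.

n = 4; x̄ = (10.4 + 5.8 + 13.5 + 7.9)/4 = 37.6/4 = 9.4.
For a Normal prior and Normal likelihood with known variance, the posterior is Normal; its mode equals its mean, the precision-weighted average.
Prior precision 1/σ₀² = 1/25 = 0.04; data precision n/σ² = 4/1 = 4.
θ̂ = (0.04·8 + 4·9.4) / (0.04 + 4) = 37.92/4.04 = 948/101 ≈ 9.386.

θ̂_MAP = 9.386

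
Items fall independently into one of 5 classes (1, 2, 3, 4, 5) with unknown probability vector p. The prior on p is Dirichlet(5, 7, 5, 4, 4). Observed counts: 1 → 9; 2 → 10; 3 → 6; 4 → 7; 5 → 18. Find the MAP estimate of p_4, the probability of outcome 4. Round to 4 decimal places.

The posterior is Dirichlet(αᵢ + nᵢ) = Dirichlet(14, 17, 11, 11, 22).
For a Dirichlet(a₁,…,a_K) with all aᵢ > 1, the mode has j-th component (aⱼ − 1)/(Σaᵢ − K).
Here Σaᵢ = 75 and K = 5, so p_4 = (11 − 1)/(75 − 5) = 10/70 ≈ 0.1429.

MAP estimate: 0.1429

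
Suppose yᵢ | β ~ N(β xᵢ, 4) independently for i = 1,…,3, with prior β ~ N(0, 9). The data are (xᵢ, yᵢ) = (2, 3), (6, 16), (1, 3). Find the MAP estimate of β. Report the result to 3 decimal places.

log p(β | y) = −Σ(yᵢ − βxᵢ)²/(2·4) − β²/(2·9) + const.
Setting the derivative to zero: Σxᵢ(yᵢ − βxᵢ)/4 − β/9 = 0, so β = Σxᵢyᵢ / (Σxᵢ² + σ²/τ²).
Σxᵢyᵢ = 2·3 + 6·16 + 1·3 = 105; Σxᵢ² = 41; σ²/τ² = 4/9.
β̂_MAP = 105 / (41 + 4/9) = 105/(373/9) = 945/373 ≈ 2.534.

β̂_MAP = 2.534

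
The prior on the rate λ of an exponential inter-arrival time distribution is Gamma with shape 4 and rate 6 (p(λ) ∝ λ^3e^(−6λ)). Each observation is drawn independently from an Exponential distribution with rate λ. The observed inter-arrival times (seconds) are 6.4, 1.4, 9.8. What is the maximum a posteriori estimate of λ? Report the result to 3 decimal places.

The Exponential(rate=λ) likelihood is ∝ λ^n e^(−λΣtᵢ). Here n = 3 and Σtᵢ = 6.4 + 1.4 + 9.8 = 17.6.
Posterior ∝ λ^3e^(−6λ) · λ^3e^(−17.6λ) = λ^6e^(−23.6λ), i.e. Gamma(7, 23.6).
Mode = (a−1)/b = 6/23.6 ≈ 0.254.

λ̂_MAP = 0.254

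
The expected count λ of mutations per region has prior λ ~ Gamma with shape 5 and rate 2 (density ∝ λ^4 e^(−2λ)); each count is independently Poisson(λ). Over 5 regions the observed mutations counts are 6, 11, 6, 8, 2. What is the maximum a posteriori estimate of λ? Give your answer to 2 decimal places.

Σxᵢ = 6+11+6+8+2 = 33, with n = 5.
Posterior ∝ λ^4e^(−2λ) · λ^33e^(−5λ) = λ^37e^(−7λ), i.e. Gamma(shape=38, rate=7).
The mode of a Gamma(a, b) with a ≥ 1 (shape–rate) is (a−1)/b = 37/7 ≈ 5.29.

λ̂_MAP = 5.29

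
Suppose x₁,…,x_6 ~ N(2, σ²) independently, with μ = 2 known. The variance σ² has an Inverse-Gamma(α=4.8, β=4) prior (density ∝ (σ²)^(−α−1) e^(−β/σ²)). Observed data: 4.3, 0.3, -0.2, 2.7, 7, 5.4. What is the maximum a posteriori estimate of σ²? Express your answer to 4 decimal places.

Sum of squared deviations about the known mean: SS = (4.3−2)² + (0.3−2)² + (-0.2−2)² + (2.7−2)² + (7−2)² + (5.4−2)² = 50.07.
The Normal likelihood contributes (σ²)^(−n/2) exp(−SS/(2σ²)), so the posterior is Inverse-Gamma(α + n/2, β + SS/2) = Inverse-Gamma(7.8, 29.035).
The mode of Inverse-Gamma(a, b) is b/(a+1) = 29.035/8.8 ≈ 3.2994.

σ̂²_MAP = 3.2994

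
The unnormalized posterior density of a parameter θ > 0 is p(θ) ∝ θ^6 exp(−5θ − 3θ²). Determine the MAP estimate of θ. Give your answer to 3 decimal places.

ℓ'(θ) = 6/θ − 5 − 6θ. Setting this to zero and multiplying by θ: 6θ² + 5θ − 6 = 0.
θ = (−5 + √(5² + 4·6·6)) / (2·6) = (−5 + √169) / 12 = (−5 + 13)/12 = 2/3.
ℓ''(θ) = −6/θ² − 6 < 0, confirming a maximum.

θ̂_MAP = 0.667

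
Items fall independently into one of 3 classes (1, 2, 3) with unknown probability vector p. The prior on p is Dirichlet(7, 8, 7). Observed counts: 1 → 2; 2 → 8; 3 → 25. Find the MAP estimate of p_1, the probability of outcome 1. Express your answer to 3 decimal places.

The posterior is Dirichlet(αᵢ + nᵢ) = Dirichlet(9, 16, 32).
For a Dirichlet(a₁,…,a_K) with all aᵢ > 1, the mode has j-th component (aⱼ − 1)/(Σaᵢ − K).
Here Σaᵢ = 57 and K = 3, so p_1 = (9 − 1)/(57 − 3) = 8/54 ≈ 0.148.

MAP estimate: 0.148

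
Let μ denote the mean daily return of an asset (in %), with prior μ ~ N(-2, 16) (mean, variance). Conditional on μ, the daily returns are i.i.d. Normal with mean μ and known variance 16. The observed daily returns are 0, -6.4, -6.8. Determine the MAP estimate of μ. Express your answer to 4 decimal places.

μ̂_MAP = -3.8000

n = 3; x̄ = (0 + (-6.4) + (-6.8))/3 = -13.2/3 = -4.4.
For a Normal prior and Normal likelihood with known variance, the posterior is Normal; its mode equals its mean, the precision-weighted average.
Prior precision 1/σ₀² = 1/16 = 0.0625; data precision n/σ² = 3/16 = 0.1875.
μ̂ = (0.0625·(-2) + 0.1875·(-4.4)) / (0.0625 + 0.1875) = (-0.95)/0.25 = -3.8000.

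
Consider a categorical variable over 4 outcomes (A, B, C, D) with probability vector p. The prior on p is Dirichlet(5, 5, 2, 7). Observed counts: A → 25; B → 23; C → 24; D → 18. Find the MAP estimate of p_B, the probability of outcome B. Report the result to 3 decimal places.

MAP estimate of p_B = 0.257

The posterior is Dirichlet(αᵢ + nᵢ) = Dirichlet(30, 28, 26, 25).
For a Dirichlet(a₁,…,a_K) with all aᵢ > 1, the mode has j-th component (aⱼ − 1)/(Σaᵢ − K).
Here Σaᵢ = 109 and K = 4, so p_B = (28 − 1)/(109 − 4) = 27/105 ≈ 0.257.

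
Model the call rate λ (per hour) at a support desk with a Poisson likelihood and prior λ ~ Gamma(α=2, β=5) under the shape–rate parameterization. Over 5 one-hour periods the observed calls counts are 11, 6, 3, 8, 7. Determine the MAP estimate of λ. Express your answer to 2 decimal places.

Σxᵢ = 11+6+3+8+7 = 35, with n = 5.
Posterior ∝ λe^(−5λ) · λ^35e^(−5λ) = λ^36e^(−10λ), i.e. Gamma(shape=37, rate=10).
The mode of a Gamma(a, b) with a ≥ 1 (shape–rate) is (a−1)/b = 36/10 ≈ 3.60.

λ̂_MAP = 3.60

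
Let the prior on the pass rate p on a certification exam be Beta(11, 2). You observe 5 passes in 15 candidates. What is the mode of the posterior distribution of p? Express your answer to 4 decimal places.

p̂_MAP = 0.5769

Prior: Beta(11, 2).
Data: 5 successes in 15 trials. The binomial likelihood contributes p^5(1−p)^10, so the posterior is Beta(11+5, 2+10) = Beta(16, 12).
For Beta(a, b) with a, b > 1 the mode is (a−1)/(a+b−2) = 15/26 ≈ 0.5769.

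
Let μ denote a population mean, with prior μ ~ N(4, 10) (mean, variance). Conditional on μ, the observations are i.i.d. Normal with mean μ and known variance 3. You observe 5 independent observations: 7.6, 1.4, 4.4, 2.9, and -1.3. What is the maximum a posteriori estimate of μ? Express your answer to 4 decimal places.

n = 5; x̄ = (7.6 + 1.4 + 4.4 + 2.9 + (-1.3))/5 = 15/5 = 3.
For a Normal prior and Normal likelihood with known variance, the posterior is Normal; its mode equals its mean, the precision-weighted average.
Prior precision 1/σ₀² = 1/10 = 0.1; data precision n/σ² = 5/3.
μ̂ = (0.1·4 + (5/3)·3) / (0.1 + 5/3) = 5.4/(53/30) = 162/53 ≈ 3.0566.

μ̂_MAP = 3.0566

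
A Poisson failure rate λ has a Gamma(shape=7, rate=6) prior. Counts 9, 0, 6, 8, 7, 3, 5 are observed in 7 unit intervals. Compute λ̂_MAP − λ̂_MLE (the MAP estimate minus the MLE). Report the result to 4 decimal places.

MAP − MLE = -2.0440

Σxᵢ = 38. Posterior is Gamma(45, 13); MAP = (45−1)/13 = 44/13 ≈ 3.38462.
MLE = x̄ = 38/7 ≈ 5.42857.
Difference = 44/13 − 38/7 = -186/91 ≈ -2.0440.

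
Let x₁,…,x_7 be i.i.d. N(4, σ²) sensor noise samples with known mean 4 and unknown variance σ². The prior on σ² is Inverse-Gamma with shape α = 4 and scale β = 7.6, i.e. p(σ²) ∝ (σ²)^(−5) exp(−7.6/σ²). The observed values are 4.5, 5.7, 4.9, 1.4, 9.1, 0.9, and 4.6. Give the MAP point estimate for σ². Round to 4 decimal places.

σ̂²_MAP = 3.6406

Sum of squared deviations about the known mean: SS = (4.5−4)² + (5.7−4)² + (4.9−4)² + (1.4−4)² + (9.1−4)² + (0.9−4)² + (4.6−4)² = 46.69.
The Normal likelihood contributes (σ²)^(−n/2) exp(−SS/(2σ²)), so the posterior is Inverse-Gamma(α + n/2, β + SS/2) = Inverse-Gamma(7.5, 30.945).
The mode of Inverse-Gamma(a, b) is b/(a+1) = 30.945/8.5 ≈ 3.6406.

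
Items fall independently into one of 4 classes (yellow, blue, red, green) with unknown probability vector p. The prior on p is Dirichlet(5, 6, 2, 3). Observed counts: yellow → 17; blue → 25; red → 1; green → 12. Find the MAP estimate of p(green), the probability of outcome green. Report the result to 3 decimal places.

The posterior is Dirichlet(αᵢ + nᵢ) = Dirichlet(22, 31, 3, 15).
For a Dirichlet(a₁,…,a_K) with all aᵢ > 1, the mode has j-th component (aⱼ − 1)/(Σaᵢ − K).
Here Σaᵢ = 71 and K = 4, so p(green) = (15 − 1)/(71 − 4) = 14/67 ≈ 0.209.

MAP estimate of p(green) = 0.209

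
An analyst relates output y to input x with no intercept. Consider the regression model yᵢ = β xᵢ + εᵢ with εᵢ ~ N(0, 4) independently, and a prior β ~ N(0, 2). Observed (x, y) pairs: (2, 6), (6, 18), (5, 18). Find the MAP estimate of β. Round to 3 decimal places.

β̂_MAP = 3.134

log p(β | y) = −Σ(yᵢ − βxᵢ)²/(2·4) − β²/(2·2) + const.
Setting the derivative to zero: Σxᵢ(yᵢ − βxᵢ)/4 − β/2 = 0, so β = Σxᵢyᵢ / (Σxᵢ² + σ²/τ²).
Σxᵢyᵢ = 2·6 + 6·18 + 5·18 = 210; Σxᵢ² = 65; σ²/τ² = 2.
β̂_MAP = 210 / (65 + 2) = 210/67 ≈ 3.134.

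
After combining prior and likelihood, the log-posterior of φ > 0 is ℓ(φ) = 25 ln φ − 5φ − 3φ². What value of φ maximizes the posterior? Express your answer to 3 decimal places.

φ̂_MAP = 1.667

ℓ'(φ) = 25/φ − 5 − 6φ. Setting this to zero and multiplying by φ: 6φ² + 5φ − 25 = 0.
φ = (−5 + √(5² + 4·6·25)) / (2·6) = (−5 + √625) / 12 = (−5 + 25)/12 = 5/3.
ℓ''(φ) = −25/φ² − 6 < 0, confirming a maximum.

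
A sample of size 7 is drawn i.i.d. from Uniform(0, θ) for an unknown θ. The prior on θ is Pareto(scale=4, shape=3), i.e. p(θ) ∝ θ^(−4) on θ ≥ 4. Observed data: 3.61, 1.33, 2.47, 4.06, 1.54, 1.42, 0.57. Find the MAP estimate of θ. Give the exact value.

The Uniform(0, θ) likelihood is θ^(−n) for θ ≥ max(xᵢ), zero otherwise. Here max(xᵢ) = 4.06.
Posterior ∝ θ^(−4) · θ^(−7) = θ^(−11) on θ ≥ max(4, 4.06) = 4.06.
This density is strictly decreasing in θ, so the posterior mode lies at the lower boundary of the support.

θ̂_MAP = 4.06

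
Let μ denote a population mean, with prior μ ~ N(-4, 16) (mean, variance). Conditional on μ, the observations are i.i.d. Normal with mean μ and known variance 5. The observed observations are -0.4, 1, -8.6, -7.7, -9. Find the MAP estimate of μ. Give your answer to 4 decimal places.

μ̂_MAP = -4.8847

n = 5; x̄ = ((-0.4) + 1 + (-8.6) + (-7.7) + (-9))/5 = -24.7/5 = -4.94.
For a Normal prior and Normal likelihood with known variance, the posterior is Normal; its mode equals its mean, the precision-weighted average.
Prior precision 1/σ₀² = 1/16 = 0.0625; data precision n/σ² = 5/5 = 1.
μ̂ = (0.0625·(-4) + 1·(-4.94)) / (0.0625 + 1) = (-5.19)/1.0625 = -2076/425 ≈ -4.8847.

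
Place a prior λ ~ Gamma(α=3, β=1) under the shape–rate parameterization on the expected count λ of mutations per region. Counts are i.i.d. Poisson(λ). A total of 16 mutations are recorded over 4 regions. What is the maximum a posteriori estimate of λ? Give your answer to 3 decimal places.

λ̂_MAP = 3.600

Σxᵢ = 16, n = 4.
Posterior ∝ λ^2e^(−1λ) · λ^16e^(−4λ) = λ^18e^(−5λ), i.e. Gamma(shape=19, rate=5).
The mode of a Gamma(a, b) with a ≥ 1 (shape–rate) is (a−1)/b = 18/5 ≈ 3.600.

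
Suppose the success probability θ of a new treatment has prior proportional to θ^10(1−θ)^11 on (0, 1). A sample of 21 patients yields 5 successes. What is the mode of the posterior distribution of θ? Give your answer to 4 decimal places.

The prior density ∝ θ^10(1−θ)^11 is the kernel of Beta(11, 12).
Data: 5 successes in 21 trials. The binomial likelihood contributes θ^5(1−θ)^16, so the posterior is Beta(11+5, 12+16) = Beta(16, 28).
For Beta(a, b) with a, b > 1 the mode is (a−1)/(a+b−2) = 15/42 ≈ 0.3571.

θ̂_MAP = 0.3571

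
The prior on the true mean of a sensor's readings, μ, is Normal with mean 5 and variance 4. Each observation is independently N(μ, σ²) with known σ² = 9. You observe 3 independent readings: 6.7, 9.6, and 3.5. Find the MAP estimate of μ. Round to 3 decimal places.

n = 3; x̄ = (6.7 + 9.6 + 3.5)/3 = 19.8/3 = 6.6.
For a Normal prior and Normal likelihood with known variance, the posterior is Normal; its mode equals its mean, the precision-weighted average.
Prior precision 1/σ₀² = 1/4 = 0.25; data precision n/σ² = 3/9 = 1/3.
μ̂ = (0.25·5 + (1/3)·6.6) / (0.25 + 1/3) = 3.45/(7/12) = 207/35 ≈ 5.914.

μ̂_MAP = 5.914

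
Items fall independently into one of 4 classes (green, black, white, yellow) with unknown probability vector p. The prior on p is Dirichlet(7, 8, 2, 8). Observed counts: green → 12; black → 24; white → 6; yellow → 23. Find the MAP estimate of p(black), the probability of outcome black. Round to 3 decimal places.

MAP estimate of p(black) = 0.360

The posterior is Dirichlet(αᵢ + nᵢ) = Dirichlet(19, 32, 8, 31).
For a Dirichlet(a₁,…,a_K) with all aᵢ > 1, the mode has j-th component (aⱼ − 1)/(Σaᵢ − K).
Here Σaᵢ = 90 and K = 4, so p(black) = (32 − 1)/(90 − 4) = 31/86 ≈ 0.360.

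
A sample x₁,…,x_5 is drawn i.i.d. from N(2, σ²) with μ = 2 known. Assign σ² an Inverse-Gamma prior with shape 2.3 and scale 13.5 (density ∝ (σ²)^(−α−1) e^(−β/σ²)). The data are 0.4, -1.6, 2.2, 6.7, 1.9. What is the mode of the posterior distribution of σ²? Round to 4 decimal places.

Sum of squared deviations about the known mean: SS = (0.4−2)² + (-1.6−2)² + (2.2−2)² + (6.7−2)² + (1.9−2)² = 37.66.
The Normal likelihood contributes (σ²)^(−n/2) exp(−SS/(2σ²)), so the posterior is Inverse-Gamma(α + n/2, β + SS/2) = Inverse-Gamma(4.8, 32.33).
The mode of Inverse-Gamma(a, b) is b/(a+1) = 32.33/5.8 ≈ 5.5741.

σ̂²_MAP = 5.5741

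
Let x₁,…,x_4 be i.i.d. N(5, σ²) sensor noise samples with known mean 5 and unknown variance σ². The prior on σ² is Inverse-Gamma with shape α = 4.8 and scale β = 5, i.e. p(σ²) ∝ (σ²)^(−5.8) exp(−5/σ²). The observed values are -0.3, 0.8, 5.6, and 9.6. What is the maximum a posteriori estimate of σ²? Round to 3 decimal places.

σ̂²_MAP = 4.952

Sum of squared deviations about the known mean: SS = (-0.3−5)² + (0.8−5)² + (5.6−5)² + (9.6−5)² = 67.25.
The Normal likelihood contributes (σ²)^(−n/2) exp(−SS/(2σ²)), so the posterior is Inverse-Gamma(α + n/2, β + SS/2) = Inverse-Gamma(6.8, 38.625).
The mode of Inverse-Gamma(a, b) is b/(a+1) = 38.625/7.8 ≈ 4.952.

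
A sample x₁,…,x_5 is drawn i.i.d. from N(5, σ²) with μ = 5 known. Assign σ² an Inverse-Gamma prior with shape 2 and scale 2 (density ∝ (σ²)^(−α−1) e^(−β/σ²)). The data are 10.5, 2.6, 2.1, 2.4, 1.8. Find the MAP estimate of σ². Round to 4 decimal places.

σ̂²_MAP = 5.9473

Sum of squared deviations about the known mean: SS = (10.5−5)² + (2.6−5)² + (2.1−5)² + (2.4−5)² + (1.8−5)² = 61.42.
The Normal likelihood contributes (σ²)^(−n/2) exp(−SS/(2σ²)), so the posterior is Inverse-Gamma(α + n/2, β + SS/2) = Inverse-Gamma(4.5, 32.71).
The mode of Inverse-Gamma(a, b) is b/(a+1) = 32.71/5.5 ≈ 5.9473.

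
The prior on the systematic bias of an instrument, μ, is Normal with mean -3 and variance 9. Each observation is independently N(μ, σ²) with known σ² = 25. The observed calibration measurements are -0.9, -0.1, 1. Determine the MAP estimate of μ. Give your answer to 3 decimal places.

μ̂_MAP = -1.442

n = 3; x̄ = ((-0.9) + (-0.1) + 1)/3 = 0/3 = 0.
For a Normal prior and Normal likelihood with known variance, the posterior is Normal; its mode equals its mean, the precision-weighted average.
Prior precision 1/σ₀² = 1/9; data precision n/σ² = 3/25 = 0.12.
μ̂ = ((1/9)·(-3) + 0.12·0) / (1/9 + 0.12) = (-1/3)/(52/225) = -75/52 ≈ -1.442.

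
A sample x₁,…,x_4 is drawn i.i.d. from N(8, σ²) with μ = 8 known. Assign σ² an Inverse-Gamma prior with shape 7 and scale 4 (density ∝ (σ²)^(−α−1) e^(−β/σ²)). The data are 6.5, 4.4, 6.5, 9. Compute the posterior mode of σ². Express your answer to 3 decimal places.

Sum of squared deviations about the known mean: SS = (6.5−8)² + (4.4−8)² + (6.5−8)² + (9−8)² = 18.46.
The Normal likelihood contributes (σ²)^(−n/2) exp(−SS/(2σ²)), so the posterior is Inverse-Gamma(α + n/2, β + SS/2) = Inverse-Gamma(9, 13.23).
The mode of Inverse-Gamma(a, b) is b/(a+1) = 13.23/10 ≈ 1.323.

σ̂²_MAP = 1.323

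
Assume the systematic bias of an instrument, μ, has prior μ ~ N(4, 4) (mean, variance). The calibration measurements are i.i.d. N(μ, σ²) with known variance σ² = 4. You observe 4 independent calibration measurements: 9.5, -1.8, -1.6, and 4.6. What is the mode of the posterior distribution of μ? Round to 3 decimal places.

n = 4; x̄ = (9.5 + (-1.8) + (-1.6) + 4.6)/4 = 10.7/4 = 2.675.
For a Normal prior and Normal likelihood with known variance, the posterior is Normal; its mode equals its mean, the precision-weighted average.
Prior precision 1/σ₀² = 1/4 = 0.25; data precision n/σ² = 4/4 = 1.
μ̂ = (0.25·4 + 1·2.675) / (0.25 + 1) = 3.675/1.25 = 2.940.

μ̂_MAP = 2.940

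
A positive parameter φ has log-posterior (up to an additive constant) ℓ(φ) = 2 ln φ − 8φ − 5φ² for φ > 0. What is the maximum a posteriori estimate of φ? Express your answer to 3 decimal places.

φ̂_MAP = 0.200

ℓ'(φ) = 2/φ − 8 − 10φ. Setting this to zero and multiplying by φ: 10φ² + 8φ − 2 = 0.
φ = (−8 + √(8² + 4·10·2)) / (2·10) = (−8 + √144) / 20 = (−8 + 12)/20 = 1/5.
ℓ''(φ) = −2/φ² − 10 < 0, confirming a maximum.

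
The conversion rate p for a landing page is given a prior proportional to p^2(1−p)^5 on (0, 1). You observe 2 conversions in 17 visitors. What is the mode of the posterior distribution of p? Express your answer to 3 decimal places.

p̂_MAP = 0.167

The prior density ∝ p^2(1−p)^5 is the kernel of Beta(3, 6).
Data: 2 successes in 17 trials. The binomial likelihood contributes p^2(1−p)^15, so the posterior is Beta(3+2, 6+15) = Beta(5, 21).
For Beta(a, b) with a, b > 1 the mode is (a−1)/(a+b−2) = 4/24 ≈ 0.167.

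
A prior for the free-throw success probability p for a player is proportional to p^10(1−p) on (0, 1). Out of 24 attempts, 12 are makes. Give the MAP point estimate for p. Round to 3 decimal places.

The prior density ∝ p^10(1−p)^1 is the kernel of Beta(11, 2).
Data: 12 successes in 24 trials. The binomial likelihood contributes p^12(1−p)^12, so the posterior is Beta(11+12, 2+12) = Beta(23, 14).
For Beta(a, b) with a, b > 1 the mode is (a−1)/(a+b−2) = 22/35 ≈ 0.629.

p̂_MAP = 0.629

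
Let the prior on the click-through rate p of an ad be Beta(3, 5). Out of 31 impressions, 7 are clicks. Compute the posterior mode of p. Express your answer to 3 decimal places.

p̂_MAP = 0.243

Prior: Beta(3, 5).
Data: 7 successes in 31 trials. The binomial likelihood contributes p^7(1−p)^24, so the posterior is Beta(3+7, 5+24) = Beta(10, 29).
For Beta(a, b) with a, b > 1 the mode is (a−1)/(a+b−2) = 9/37 ≈ 0.243.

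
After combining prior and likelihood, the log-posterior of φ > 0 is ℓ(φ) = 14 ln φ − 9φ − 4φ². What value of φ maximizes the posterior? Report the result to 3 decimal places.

ℓ'(φ) = 14/φ − 9 − 8φ. Setting this to zero and multiplying by φ: 8φ² + 9φ − 14 = 0.
φ = (−9 + √(9² + 4·8·14)) / (2·8) = (−9 + √529) / 16 = (−9 + 23)/16 = 7/8.
ℓ''(φ) = −14/φ² − 8 < 0, confirming a maximum.

φ̂_MAP = 0.875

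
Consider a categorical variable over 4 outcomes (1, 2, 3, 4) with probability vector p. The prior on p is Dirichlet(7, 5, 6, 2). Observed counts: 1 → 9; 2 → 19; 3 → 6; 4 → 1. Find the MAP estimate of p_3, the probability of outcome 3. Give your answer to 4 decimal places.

The posterior is Dirichlet(αᵢ + nᵢ) = Dirichlet(16, 24, 12, 3).
For a Dirichlet(a₁,…,a_K) with all aᵢ > 1, the mode has j-th component (aⱼ − 1)/(Σaᵢ − K).
Here Σaᵢ = 55 and K = 4, so p_3 = (12 − 1)/(55 − 4) = 11/51 ≈ 0.2157.

MAP estimate: 0.2157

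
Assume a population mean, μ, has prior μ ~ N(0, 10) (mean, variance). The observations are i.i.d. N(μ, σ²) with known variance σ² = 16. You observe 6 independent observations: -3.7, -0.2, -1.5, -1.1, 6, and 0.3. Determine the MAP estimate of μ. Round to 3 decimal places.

n = 6; x̄ = ((-3.7) + (-0.2) + (-1.5) + (-1.1) + 6 + 0.3)/6 = -0.2/6 = -1/30 ≈ -0.0333.
For a Normal prior and Normal likelihood with known variance, the posterior is Normal; its mode equals its mean, the precision-weighted average.
Prior precision 1/σ₀² = 1/10 = 0.1; data precision n/σ² = 6/16 = 0.375.
μ̂ = (0.1·0 + 0.375·(-1/30)) / (0.1 + 0.375) = (-0.0125)/0.475 = -1/38 ≈ -0.026.

μ̂_MAP = -0.026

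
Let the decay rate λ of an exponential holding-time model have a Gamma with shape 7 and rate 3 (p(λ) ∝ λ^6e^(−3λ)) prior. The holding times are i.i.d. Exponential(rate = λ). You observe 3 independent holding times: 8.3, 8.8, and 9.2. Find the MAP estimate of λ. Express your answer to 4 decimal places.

λ̂_MAP = 0.3072

The Exponential(rate=λ) likelihood is ∝ λ^n e^(−λΣtᵢ). Here n = 3 and Σtᵢ = 8.3 + 8.8 + 9.2 = 26.3.
Posterior ∝ λ^6e^(−3λ) · λ^3e^(−26.3λ) = λ^9e^(−29.3λ), i.e. Gamma(10, 29.3).
Mode = (a−1)/b = 9/29.3 ≈ 0.3072.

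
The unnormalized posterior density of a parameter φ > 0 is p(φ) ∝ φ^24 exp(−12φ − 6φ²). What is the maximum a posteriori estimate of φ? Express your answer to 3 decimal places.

ℓ'(φ) = 24/φ − 12 − 12φ. Setting this to zero and multiplying by φ: 12φ² + 12φ − 24 = 0.
φ = (−12 + √(12² + 4·12·24)) / (2·12) = (−12 + √1296) / 24 = (−12 + 36)/24 = 1.
ℓ''(φ) = −24/φ² − 12 < 0, confirming a maximum.

φ̂_MAP = 1.000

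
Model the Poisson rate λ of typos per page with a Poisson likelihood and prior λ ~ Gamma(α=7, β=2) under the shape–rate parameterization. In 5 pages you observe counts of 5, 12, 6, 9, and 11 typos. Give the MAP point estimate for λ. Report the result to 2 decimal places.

λ̂_MAP = 7.00

Σxᵢ = 5+12+6+9+11 = 43, with n = 5.
Posterior ∝ λ^6e^(−2λ) · λ^43e^(−5λ) = λ^49e^(−7λ), i.e. Gamma(shape=50, rate=7).
The mode of a Gamma(a, b) with a ≥ 1 (shape–rate) is (a−1)/b = 49/7 ≈ 7.00.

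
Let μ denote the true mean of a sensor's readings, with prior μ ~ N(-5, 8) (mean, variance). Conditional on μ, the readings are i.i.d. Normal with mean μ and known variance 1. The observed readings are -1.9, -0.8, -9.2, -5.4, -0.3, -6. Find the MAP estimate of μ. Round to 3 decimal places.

n = 6; x̄ = ((-1.9) + (-0.8) + (-9.2) + (-5.4) + (-0.3) + (-6))/6 = -23.6/6 = -59/15 ≈ -3.9333.
For a Normal prior and Normal likelihood with known variance, the posterior is Normal; its mode equals its mean, the precision-weighted average.
Prior precision 1/σ₀² = 1/8 = 0.125; data precision n/σ² = 6/1 = 6.
μ̂ = (0.125·(-5) + 6·(-59/15)) / (0.125 + 6) = (-24.225)/6.125 = -969/245 ≈ -3.955.

μ̂_MAP = -3.955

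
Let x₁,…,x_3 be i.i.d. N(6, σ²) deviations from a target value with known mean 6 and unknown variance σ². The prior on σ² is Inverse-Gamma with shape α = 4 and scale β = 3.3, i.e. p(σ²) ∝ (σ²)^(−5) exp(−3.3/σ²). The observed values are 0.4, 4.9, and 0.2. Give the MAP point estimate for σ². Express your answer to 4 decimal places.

Sum of squared deviations about the known mean: SS = (0.4−6)² + (4.9−6)² + (0.2−6)² = 66.21.
The Normal likelihood contributes (σ²)^(−n/2) exp(−SS/(2σ²)), so the posterior is Inverse-Gamma(α + n/2, β + SS/2) = Inverse-Gamma(5.5, 36.405).
The mode of Inverse-Gamma(a, b) is b/(a+1) = 36.405/6.5 ≈ 5.6008.

σ̂²_MAP = 5.6008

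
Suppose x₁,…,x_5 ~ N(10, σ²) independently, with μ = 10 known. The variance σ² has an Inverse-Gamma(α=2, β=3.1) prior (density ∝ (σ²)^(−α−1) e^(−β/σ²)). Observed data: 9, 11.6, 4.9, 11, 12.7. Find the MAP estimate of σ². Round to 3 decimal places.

Sum of squared deviations about the known mean: SS = (9−10)² + (11.6−10)² + (4.9−10)² + (11−10)² + (12.7−10)² = 37.86.
The Normal likelihood contributes (σ²)^(−n/2) exp(−SS/(2σ²)), so the posterior is Inverse-Gamma(α + n/2, β + SS/2) = Inverse-Gamma(4.5, 22.03).
The mode of Inverse-Gamma(a, b) is b/(a+1) = 22.03/5.5 ≈ 4.005.

σ̂²_MAP = 4.005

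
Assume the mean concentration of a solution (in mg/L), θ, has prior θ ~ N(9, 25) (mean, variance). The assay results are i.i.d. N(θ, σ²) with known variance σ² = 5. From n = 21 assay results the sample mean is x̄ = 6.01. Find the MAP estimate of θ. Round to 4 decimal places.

n = 21, x̄ = 6.01.
For a Normal prior and Normal likelihood with known variance, the posterior is Normal; its mode equals its mean, the precision-weighted average.
Prior precision 1/σ₀² = 1/25 = 0.04; data precision n/σ² = 21/5 = 4.2.
θ̂ = (0.04·9 + 4.2·6.01) / (0.04 + 4.2) = 25.602/4.24 = 12801/2120 ≈ 6.0382.

θ̂_MAP = 6.0382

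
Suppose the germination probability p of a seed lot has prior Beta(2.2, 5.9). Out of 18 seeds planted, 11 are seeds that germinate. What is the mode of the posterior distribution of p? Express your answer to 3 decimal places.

p̂_MAP = 0.506

Prior: Beta(2.2, 5.9).
Data: 11 successes in 18 trials. The binomial likelihood contributes p^11(1−p)^7, so the posterior is Beta(2.2+11, 5.9+7) = Beta(13.2, 12.9).
For Beta(a, b) with a, b > 1 the mode is (a−1)/(a+b−2) = 12.2/24.1 ≈ 0.506.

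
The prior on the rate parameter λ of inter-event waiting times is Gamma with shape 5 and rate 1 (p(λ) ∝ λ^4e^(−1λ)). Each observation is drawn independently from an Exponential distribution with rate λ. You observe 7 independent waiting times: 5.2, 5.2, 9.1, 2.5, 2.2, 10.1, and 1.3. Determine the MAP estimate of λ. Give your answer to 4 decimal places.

The Exponential(rate=λ) likelihood is ∝ λ^n e^(−λΣtᵢ). Here n = 7 and Σtᵢ = 5.2 + 5.2 + 9.1 + 2.5 + 2.2 + 10.1 + 1.3 = 35.6.
Posterior ∝ λ^4e^(−1λ) · λ^7e^(−35.6λ) = λ^11e^(−36.6λ), i.e. Gamma(12, 36.6).
Mode = (a−1)/b = 11/36.6 ≈ 0.3005.

λ̂_MAP = 0.3005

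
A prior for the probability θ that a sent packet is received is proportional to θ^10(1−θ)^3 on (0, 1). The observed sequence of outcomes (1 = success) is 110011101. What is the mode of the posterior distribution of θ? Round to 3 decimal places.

θ̂_MAP = 0.727

The prior density ∝ θ^10(1−θ)^3 is the kernel of Beta(11, 4).
Data: 6 successes in 9 trials (from the sequence). The binomial likelihood contributes θ^6(1−θ)^3, so the posterior is Beta(11+6, 4+3) = Beta(17, 7).
For Beta(a, b) with a, b > 1 the mode is (a−1)/(a+b−2) = 16/22 ≈ 0.727.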